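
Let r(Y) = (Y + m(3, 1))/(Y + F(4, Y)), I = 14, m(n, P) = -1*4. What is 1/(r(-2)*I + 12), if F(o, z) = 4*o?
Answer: 1/6 ≈ 0.16667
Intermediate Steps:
m(n, P) = -4
r(Y) = (-4 + Y)/(16 + Y) (r(Y) = (Y - 4)/(Y + 4*4) = (-4 + Y)/(Y + 16) = (-4 + Y)/(16 + Y))
1/(r(-2)*I + 12) = 1/(((-4 - 2)/(16 - 2))*14 + 12) = 1/((-6/14)*14 + 12) = 1/(((1/14)*(-6))*14 + 12) = 1/(-3/7*14 + 12) = 1/(-6 + 12) = 1/6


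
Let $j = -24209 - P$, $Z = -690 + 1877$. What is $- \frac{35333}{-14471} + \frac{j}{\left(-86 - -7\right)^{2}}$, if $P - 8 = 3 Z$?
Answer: $- \frac{181462185}{90313511} \approx -2.0092$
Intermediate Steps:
$Z = 1187$
$P = 3569$ ($P = 8 + 3 \cdot 1187 = 8 + 3561 = 3569$)
$j = -27778$ ($j = -24209 - 3569 = -27778$)
$- \frac{35333}{-14471} + \frac{j}{\left(-86 - -7\right)^{2}} = - \frac{35333}{-14471} - \frac{27778}{\left(-86 - -7\right)^{2}} = \left(-35333\right) \left(- \frac{1}{14471}\right) - \frac{27778}{\left(-86 + 7\right)^{2}} = \frac{35333}{14471} - \frac{27778}{\left(-79\right)^{2}} = \frac{35333}{14471} - \frac{27778}{6241} = - \frac{181462185}{90313511}$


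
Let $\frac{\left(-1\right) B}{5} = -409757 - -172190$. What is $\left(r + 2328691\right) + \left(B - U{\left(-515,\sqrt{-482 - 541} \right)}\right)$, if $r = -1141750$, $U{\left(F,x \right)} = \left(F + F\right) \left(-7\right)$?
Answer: $2367566$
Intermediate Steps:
$U{\left(F,x \right)} = - 14 F$ ($U{\left(F,x \right)} = 2 F \left(-7\right) = - 14 F$)
$B = 1187835$ ($B = - 5 \left(-409757 - -172190\right) = - 5 \left(-409757 + 172190\right) = \left(-5\right) \left(-237567\right) = 1187835$)
$\left(r + 2328691\right) + \left(B - U{\left(-515,\sqrt{-482 - 541} \right)}\right) = \left(-1141750 + 2328691\right) + \left(1187835 - \left(-14\right) \left(-515\right)\right) = 1186941 + \left(1187835 - 7210\right) = 1186941 + 1180625 = 2367566$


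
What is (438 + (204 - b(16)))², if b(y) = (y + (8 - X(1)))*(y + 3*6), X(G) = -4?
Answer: 96100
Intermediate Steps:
b(y) = (12 + y)*(18 + y) (b(y) = (y + (8 - 1*(-4)))*(y + 3*6) = (y + (8 + 4))*(y + 18) = (y + 12)*(18 + y) = (12 + y)*(18 + y))
(438 + (204 - b(16)))² = (438 + (204 - (216 + 16² + 30*16)))² = (438 + (204 - (216 + 256 + 480)))² = (438 + (204 - 1*952))² = (438 + (204 - 952))² = (438 - 748)² = (-310)² = 96100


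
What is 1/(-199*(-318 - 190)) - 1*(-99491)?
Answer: 10057744173/101092 ≈ 99491.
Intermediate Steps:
1/(-199*(-318 - 190)) - 1*(-99491) = 1/(-199*(-508)) + 99491 = 1/101092 + 99491 = 10057744173/101092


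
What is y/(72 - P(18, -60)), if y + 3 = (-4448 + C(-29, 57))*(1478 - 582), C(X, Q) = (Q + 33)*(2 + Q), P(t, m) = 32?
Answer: 772349/40 ≈ 19309.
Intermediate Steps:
C(X, Q) = (2 + Q)*(33 + Q) (C(X, Q) = (33 + Q)*(2 + Q) = (2 + Q)*(33 + Q))
y = 772349 (y = -3 + (-4448 + (66 + 57² + 35*57))*(1478 - 582) = -3 + (-4448 + (66 + 3249 + 1995))*896 = -3 + (-4448 + 5310)*896 = -3 + 862*896 = -3 + 772352 = 772349)
y/(72 - P(18, -60)) = 772349/(72 - 1*32) = 772349/(72 - 32) = 772349/40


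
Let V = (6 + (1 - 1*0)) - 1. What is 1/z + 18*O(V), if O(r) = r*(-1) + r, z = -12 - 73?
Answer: -1/85 ≈ -0.011765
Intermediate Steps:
V = 6 (V = (6 + (1 + 0)) - 1 = (6 + 1) - 1 = 7 - 1 = 6)
z = -85
O(r) = 0 (O(r) = -r + r = 0)
1/z + 18*O(V) = 1/(-85) + 18*0 = -1/85 + 0 = -1/85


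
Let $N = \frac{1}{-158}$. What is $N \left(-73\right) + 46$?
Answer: $\frac{7341}{158} \approx 46.462$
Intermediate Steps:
$N = - \frac{1}{158} \approx -0.0063291$
$N \left(-73\right) + 46 = \left(- \frac{1}{158}\right) \left(-73\right) + 46 = \frac{73}{158} + 46 = \frac{7341}{158}$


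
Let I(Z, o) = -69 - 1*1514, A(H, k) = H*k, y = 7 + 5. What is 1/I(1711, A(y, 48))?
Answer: -1/1583 ≈ -0.00063171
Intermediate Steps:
y = 12
I(Z, o) = -1583 (I(Z, o) = -69 - 1514 = -1583)
1/I(1711, A(y, 48)) = 1/(-1583) = -1/1583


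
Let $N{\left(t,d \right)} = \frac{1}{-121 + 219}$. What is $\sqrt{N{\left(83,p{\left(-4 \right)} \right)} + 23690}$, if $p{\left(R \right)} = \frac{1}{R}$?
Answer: $\frac{\sqrt{4643242}}{14} \approx 153.92$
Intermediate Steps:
$N{\left(t,d \right)} = \frac{1}{98}$
$\sqrt{N{\left(83,p{\left(-4 \right)} \right)} + 23690} = \sqrt{\frac{1}{98} + 23690} = \sqrt{\frac{2321621}{98}} = \frac{\sqrt{4643242}}{14}$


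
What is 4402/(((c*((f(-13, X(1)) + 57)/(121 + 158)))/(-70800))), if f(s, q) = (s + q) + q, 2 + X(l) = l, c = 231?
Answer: -4830754800/539 ≈ -8.9624e+6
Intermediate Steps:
X(l) = -2 + l
f(s, q) = s + 2*q (f(s, q) = (q + s) + q = s + 2*q)
4402/(((c*((f(-13, X(1)) + 57)/(121 + 158)))/(-70800))) = 4402/(((231*(((-13 + 2*(-2 + 1)) + 57)/(121 + 158)))/(-70800))) = 4402/(((231*(((-13 + 2*(-1)) + 57)/279))*(-1/70800))) = 4402/(((231*(((-13 - 2) + 57)*(1/279)))*(-1/70800))) = 4402/(((231*((-15 + 57)*(1/279)))*(-1/70800))) = 4402/(((231*(42*(1/279)))*(-1/70800))) = 4402/(((231*(14/93))*(-1/70800))) = 4402/(((1078/31)*(-1/70800))) = 4402/(-539/1097400) = 4402*(-1097400/539) = -4830754800/539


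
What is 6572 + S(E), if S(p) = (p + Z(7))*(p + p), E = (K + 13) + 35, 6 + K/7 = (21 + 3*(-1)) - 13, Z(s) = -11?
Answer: 9032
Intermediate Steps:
K = -7 (K = -42 + 7*((21 + 3*(-1)) - 13) = -42 + 7*((21 - 3) - 13) = -42 + 7*(18 - 13) = -42 + 7*5 = -42 + 35 = -7)
E = 41 (E = (-7 + 13) + 35 = 6 + 35 = 41)
S(p) = 2*p*(-11 + p) (S(p) = (p - 11)*(p + p) = (-11 + p)*(2*p) = 2*p*(-11 + p))
6572 + S(E) = 6572 + 2*41*(-11 + 41) = 6572 + 2*41*30 = 6572 + 2460 = 9032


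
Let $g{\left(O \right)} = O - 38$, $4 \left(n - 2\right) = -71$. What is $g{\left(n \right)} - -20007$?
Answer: $\frac{79813}{4} \approx 19953.0$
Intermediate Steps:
$n = - \frac{63}{4}$ ($n = 2 + \frac{1}{4} \left(-71\right) = 2 - \frac{71}{4} = - \frac{63}{4} \approx -15.75$)
$g{\left(O \right)} = -38 + O$
$g{\left(n \right)} - -20007 = \left(-38 - \frac{63}{4}\right) - -20007 = - \frac{215}{4} + 20007 = \frac{79813}{4}$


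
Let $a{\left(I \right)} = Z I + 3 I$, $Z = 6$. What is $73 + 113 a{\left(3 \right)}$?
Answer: $3124$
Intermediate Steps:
$a{\left(I \right)} = 9 I$ ($a{\left(I \right)} = 6 I + 3 I = 9 I$)
$73 + 113 a{\left(3 \right)} = 73 + 113 \cdot 9 \cdot 3 = 73 + 113 \cdot 27 = 73 + 3051 = 3124$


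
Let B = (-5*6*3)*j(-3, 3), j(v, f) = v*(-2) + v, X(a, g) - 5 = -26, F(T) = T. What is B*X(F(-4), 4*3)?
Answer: 5670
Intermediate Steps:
X(a, g) = -21 (X(a, g) = 5 - 26 = -21)
j(v, f) = -v (j(v, f) = -2*v + v = -v)
B = -270 (B = (-5*6*3)*(-1*(-3)) = -30*3*3 = -90*3 = -270)
B*X(F(-4), 4*3) = -270*(-21) = 5670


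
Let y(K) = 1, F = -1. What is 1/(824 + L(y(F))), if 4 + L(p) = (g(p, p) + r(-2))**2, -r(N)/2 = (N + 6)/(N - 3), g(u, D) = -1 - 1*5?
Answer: 25/20984 ≈ 0.0011914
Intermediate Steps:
g(u, D) = -6 (g(u, D) = -1 - 5 = -6)
r(N) = -2*(6 + N)/(-3 + N) (r(N) = -2*(N + 6)/(N - 3) = -2*(6 + N)/(-3 + N))
L(p) = 384/25 (L(p) = -4 + (-6 + 2*(-6 - 1*(-2))/(-3 - 2))**2 = -4 + (-6 + 2*(-6 + 2)/(-5))**2 = -4 + (-6 + 2*(-1/5)*(-4))**2 = -4 + (-6 + 8/5)**2 = -4 + (-22/5)**2 = -4 + 484/25 = 384/25)
1/(824 + L(y(F))) = 1/(824 + 384/25) = 1/(20984/25) = 25/20984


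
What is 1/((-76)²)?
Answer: 1/5776 ≈ 0.00017313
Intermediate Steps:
1/((-76)²) = 1/5776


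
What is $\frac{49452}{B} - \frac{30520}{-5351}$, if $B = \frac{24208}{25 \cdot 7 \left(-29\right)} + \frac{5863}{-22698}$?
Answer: $- \frac{2343403934583040}{238419118543} \approx -9828.9$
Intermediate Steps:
$B = - \frac{44555993}{8860950}$ ($B = \frac{24208}{175 \left(-29\right)} + 5863 \left(- \frac{1}{22698}\right) = \frac{24208}{-5075} - \frac{451}{1746} = 24208 \left(- \frac{1}{5075}\right) - \frac{451}{1746} = - \frac{24208}{5075} - \frac{451}{1746} = - \frac{44555993}{8860950} \approx -5.0284$)
$\frac{49452}{B} - \frac{30520}{-5351} = \frac{49452}{- \frac{44555993}{8860950}} - \frac{30520}{-5351} = 49452 \left(- \frac{8860950}{44555993}\right) - - \frac{30520}{5351} = - \frac{438191699400}{44555993} + \frac{30520}{5351} = - \frac{2343403934583040}{238419118543}$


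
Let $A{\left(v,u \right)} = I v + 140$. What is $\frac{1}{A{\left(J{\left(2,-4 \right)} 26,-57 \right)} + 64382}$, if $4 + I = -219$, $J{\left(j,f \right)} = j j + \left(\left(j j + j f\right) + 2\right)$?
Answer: $\frac{1}{52926} \approx 1.8894 \cdot 10^{-5}$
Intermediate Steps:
$J{\left(j,f \right)} = 2 + 2 j^{2} + f j$ ($J{\left(j,f \right)} = j^{2} + \left(\left(j^{2} + f j\right) + 2\right) = j^{2} + \left(2 + j^{2} + f j\right) = 2 + 2 j^{2} + f j$)
$I = -223$ ($I = -4 - 219 = -223$)
$A{\left(v,u \right)} = 140 - 223 v$ ($A{\left(v,u \right)} = - 223 v + 140 = 140 - 223 v$)
$\frac{1}{A{\left(J{\left(2,-4 \right)} 26,-57 \right)} + 64382} = \frac{1}{\left(140 - 223 \left(2 + 2 \cdot 2^{2} - 8\right) 26\right) + 64382} = \frac{1}{\left(140 - 223 \left(2 + 2 \cdot 4 - 8\right) 26\right) + 64382} = \frac{1}{\left(140 - 223 \left(2 + 8 - 8\right) 26\right) + 64382} = \frac{1}{\left(140 - 223 \cdot 2 \cdot 26\right) + 64382} = \frac{1}{\left(140 - 11596\right) + 64382} = \frac{1}{-11456 + 64382} = \frac{1}{52926}$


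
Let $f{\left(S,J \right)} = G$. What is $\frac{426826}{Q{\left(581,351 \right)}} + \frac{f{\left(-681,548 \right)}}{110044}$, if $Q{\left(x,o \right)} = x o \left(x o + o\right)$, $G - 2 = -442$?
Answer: $- \frac{207763416797}{52095120393771} \approx -0.0039882$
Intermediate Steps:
$G = -440$ ($G = 2 - 442 = -440$)
$Q{\left(x,o \right)} = o x \left(o + o x\right)$ ($Q{\left(x,o \right)} = o x \left(o x + o\right) = o x \left(o + o x\right)$)
$f{\left(S,J \right)} = -440$
$\frac{426826}{Q{\left(581,351 \right)}} + \frac{f{\left(-681,548 \right)}}{110044} = \frac{426826}{581 \cdot 351^{2} \left(1 + 581\right)} - \frac{440}{110044} = \frac{426826}{581 \cdot 123201 \cdot 582} - \frac{10}{2501} = \frac{426826}{41659432542} - \frac{10}{2501} = 426826 \cdot \frac{1}{41659432542} - \frac{10}{2501} = \frac{213413}{20829716271} - \frac{10}{2501} = - \frac{207763416797}{52095120393771}$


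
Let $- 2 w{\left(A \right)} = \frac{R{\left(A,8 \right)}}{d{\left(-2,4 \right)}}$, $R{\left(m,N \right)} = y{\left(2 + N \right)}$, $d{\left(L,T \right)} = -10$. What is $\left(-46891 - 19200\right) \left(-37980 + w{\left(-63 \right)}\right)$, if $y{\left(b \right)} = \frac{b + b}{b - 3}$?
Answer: $\frac{17570887169}{7} \approx 2.5101 \cdot 10^{9}$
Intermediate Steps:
$y{\left(b \right)} = \frac{2 b}{-3 + b}$
$R{\left(m,N \right)} = \frac{2 \left(2 + N\right)}{-1 + N}$ ($R{\left(m,N \right)} = \frac{2 \left(2 + N\right)}{-3 + \left(2 + N\right)} = \frac{2 \left(2 + N\right)}{-1 + N}$)
$w{\left(A \right)} = \frac{1}{7}$ ($w{\left(A \right)} = - \frac{\frac{2 \left(2 + 8\right)}{-1 + 8} \frac{1}{-10}}{2} = - \frac{2 \cdot \frac{1}{7} \cdot 10 \left(- \frac{1}{10}\right)}{2} = - \frac{\frac{20}{7} \left(- \frac{1}{10}\right)}{2} = \left(- \frac{1}{2}\right) \left(- \frac{2}{7}\right) = \frac{1}{7}$)
$\left(-46891 - 19200\right) \left(-37980 + w{\left(-63 \right)}\right) = \left(-46891 - 19200\right) \left(-37980 + \frac{1}{7}\right) = \left(-66091\right) \left(- \frac{265859}{7}\right) = \frac{17570887169}{7}$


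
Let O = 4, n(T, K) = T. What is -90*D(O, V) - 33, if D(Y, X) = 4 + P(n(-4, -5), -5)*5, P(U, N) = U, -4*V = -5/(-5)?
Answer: 1407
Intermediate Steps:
V = -¼ (V = -(-5)/(4*(-5)) = -(-5)*(-1)/(4*5) = -¼*1 = -¼ ≈ -0.25000)
D(Y, X) = -16 (D(Y, X) = 4 - 4*5 = 4 - 20 = -16)
-90*D(O, V) - 33 = -90*(-16) - 33 = 1440 - 33 = 1407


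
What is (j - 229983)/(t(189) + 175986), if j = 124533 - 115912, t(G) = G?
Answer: -221362/176175 ≈ -1.2565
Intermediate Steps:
j = 8621
(j - 229983)/(t(189) + 175986) = (8621 - 229983)/(189 + 175986) = -221362/176175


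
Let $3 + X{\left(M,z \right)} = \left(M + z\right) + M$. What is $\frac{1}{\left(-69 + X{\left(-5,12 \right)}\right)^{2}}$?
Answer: $\frac{1}{4900} \approx 0.00020408$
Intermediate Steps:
$X{\left(M,z \right)} = -3 + z + 2 M$ ($X{\left(M,z \right)} = -3 + \left(\left(M + z\right) + M\right) = -3 + \left(z + 2 M\right) = -3 + z + 2 M$)
$\frac{1}{\left(-69 + X{\left(-5,12 \right)}\right)^{2}} = \frac{1}{\left(-69 + \left(-3 + 12 + 2 \left(-5\right)\right)\right)^{2}} = \frac{1}{\left(-69 - 1\right)^{2}} = \frac{1}{\left(-70\right)^{2}} = \frac{1}{4900}$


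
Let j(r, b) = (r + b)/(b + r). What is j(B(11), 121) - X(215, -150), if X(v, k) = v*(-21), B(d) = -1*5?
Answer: 4516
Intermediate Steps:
B(d) = -5
j(r, b) = 1 (j(r, b) = (b + r)/(b + r) = 1)
X(v, k) = -21*v
j(B(11), 121) - X(215, -150) = 1 - (-21)*215 = 1 - 1*(-4515) = 1 + 4515 = 4516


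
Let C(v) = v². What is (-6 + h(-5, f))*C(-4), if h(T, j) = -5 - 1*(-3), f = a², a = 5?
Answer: -128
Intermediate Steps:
f = 25 (f = 5² = 25)
h(T, j) = -2 (h(T, j) = -5 + 3 = -2)
(-6 + h(-5, f))*C(-4) = (-6 - 2)*(-4)² = -8*16 = -128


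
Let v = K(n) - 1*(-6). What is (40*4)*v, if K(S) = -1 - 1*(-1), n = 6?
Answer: 960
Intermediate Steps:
K(S) = 0 (K(S) = -1 + 1 = 0)
v = 6 (v = 0 - 1*(-6) = 0 + 6 = 6)
(40*4)*v = (40*4)*6 = 160*6 = 960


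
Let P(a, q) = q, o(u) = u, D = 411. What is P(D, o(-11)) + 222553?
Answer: 222542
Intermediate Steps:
P(D, o(-11)) + 222553 = -11 + 222553 = 222542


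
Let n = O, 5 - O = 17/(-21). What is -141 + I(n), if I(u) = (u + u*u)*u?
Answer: 822611/9261 ≈ 88.825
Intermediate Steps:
O = 122/21 (O = 5 - 17/(-21) = 5 - 17*(-1)/21 = 5 - 1*(-17/21) = 5 + 17/21 = 122/21 ≈ 5.8095)
n = 122/21 ≈ 5.8095
I(u) = u*(u + u**2) (I(u) = (u + u**2)*u = u*(u + u**2))
-141 + I(n) = -141 + (122/21)**2*(1 + 122/21) = -141 + (14884/441)*(143/21) = -141 + 2128412/9261 = 822611/9261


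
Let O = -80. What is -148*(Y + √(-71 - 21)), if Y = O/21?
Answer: 11840/21 - 296*I*√23 ≈ 563.81 - 1419.6*I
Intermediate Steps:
Y = -80/21 ≈ -3.8095
-148*(Y + √(-71 - 21)) = -148*(-80/21 + √(-71 - 21)) = -148*(-80/21 + √(-92)) = -148*(-80/21 + 2*I*√23) = 11840/21 - 296*I*√23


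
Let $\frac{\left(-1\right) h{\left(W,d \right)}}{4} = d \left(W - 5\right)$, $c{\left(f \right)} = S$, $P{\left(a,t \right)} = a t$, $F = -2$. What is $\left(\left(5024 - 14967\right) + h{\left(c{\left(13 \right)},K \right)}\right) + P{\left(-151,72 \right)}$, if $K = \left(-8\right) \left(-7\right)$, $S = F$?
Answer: $-19247$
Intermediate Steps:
$S = -2$
$K = 56$
$c{\left(f \right)} = -2$
$h{\left(W,d \right)} = - 4 d \left(-5 + W\right)$ ($h{\left(W,d \right)} = - 4 d \left(W - 5\right) = - 4 d \left(-5 + W\right)$)
$\left(\left(5024 - 14967\right) + h{\left(c{\left(13 \right)},K \right)}\right) + P{\left(-151,72 \right)} = \left(\left(5024 - 14967\right) + 4 \cdot 56 \left(5 - -2\right)\right) - 10872 = \left(\left(5024 - 14967\right) + 4 \cdot 56 \left(5 + 2\right)\right) - 10872 = \left(-9943 + 4 \cdot 56 \cdot 7\right) - 10872 = \left(-9943 + 1568\right) - 10872 = -8375 - 10872 = -19247$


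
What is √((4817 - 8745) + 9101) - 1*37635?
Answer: -37635 + √5173 ≈ -37563.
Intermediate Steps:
√((4817 - 8745) + 9101) - 1*37635 = √(-3928 + 9101) - 37635 = √5173 - 37635 = -37635 + √5173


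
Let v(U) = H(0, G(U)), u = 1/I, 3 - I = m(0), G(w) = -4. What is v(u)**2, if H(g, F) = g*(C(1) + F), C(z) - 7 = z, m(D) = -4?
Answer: 0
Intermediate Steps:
I = 7 (I = 3 - 1*(-4) = 3 + 4 = 7)
u = 1/7 ≈ 0.14286
C(z) = 7 + z
H(g, F) = g*(8 + F) (H(g, F) = g*((7 + 1) + F) = g*(8 + F))
v(U) = 0 (v(U) = 0*(8 - 4) = 0*4 = 0)
v(u)**2 = 0**2 = 0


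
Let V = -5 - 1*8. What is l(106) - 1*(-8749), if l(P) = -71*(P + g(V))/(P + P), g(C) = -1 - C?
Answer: 923205/106 ≈ 8709.5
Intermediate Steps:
V = -13 (V = -5 - 8 = -13)
l(P) = -71*(12 + P)/(2*P) (l(P) = -71*(P + (-1 - 1*(-13)))/(P + P) = -71*(P + (-1 + 13))/(2*P) = -71*(P + 12)/(2*P) = -71*(12 + P)/(2*P))
l(106) - 1*(-8749) = (-71/2 - 426/106) - 1*(-8749) = (-71/2 - 426*1/106) + 8749 = (-71/2 - 213/53) + 8749 = -4189/106 + 8749 = 923205/106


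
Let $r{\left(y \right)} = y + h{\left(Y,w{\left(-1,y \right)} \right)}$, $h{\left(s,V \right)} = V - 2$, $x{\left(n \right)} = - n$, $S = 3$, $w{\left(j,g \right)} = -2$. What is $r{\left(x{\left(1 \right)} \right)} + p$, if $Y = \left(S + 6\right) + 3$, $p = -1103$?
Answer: $-1108$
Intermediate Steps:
$Y = 12$ ($Y = \left(3 + 6\right) + 3 = 9 + 3 = 12$)
$h{\left(s,V \right)} = -2 + V$ ($h{\left(s,V \right)} = V - 2 = -2 + V$)
$r{\left(y \right)} = -4 + y$ ($r{\left(y \right)} = y - 4 = -4 + y$)
$r{\left(x{\left(1 \right)} \right)} + p = \left(-4 - 1\right) - 1103 = -5 - 1103 = -1108$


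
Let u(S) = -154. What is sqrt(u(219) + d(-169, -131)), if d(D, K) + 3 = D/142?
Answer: I*sqrt(3189746)/142 ≈ 12.577*I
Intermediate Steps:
d(D, K) = -3 + D/142
sqrt(u(219) + d(-169, -131)) = sqrt(-154 + (-3 + (1/142)*(-169))) = sqrt(-154 + (-3 - 169/142)) = sqrt(-154 - 595/142) = sqrt(-22463/142) = I*sqrt(3189746)/142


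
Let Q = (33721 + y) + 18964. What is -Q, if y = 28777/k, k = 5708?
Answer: -300754757/5708 ≈ -52690.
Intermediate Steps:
y = 28777/5708 ≈ 5.0415
Q = 300754757/5708 (Q = (33721 + 28777/5708) + 18964 = 192508245/5708 + 18964 = 300754757/5708 ≈ 52690.)
-Q = -1*300754757/5708 = -300754757/5708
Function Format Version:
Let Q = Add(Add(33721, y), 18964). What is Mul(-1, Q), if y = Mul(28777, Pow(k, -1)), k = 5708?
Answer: Rational(-300754757, 5708) ≈ -52690.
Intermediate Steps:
y = Rational(28777, 5708) (y = Mul(28777, Pow(5708, -1)) = Mul(28777, Rational(1, 5708)) = Rational(28777, 5708) ≈ 5.0415)
Q = Rational(300754757, 5708) (Q = Add(Add(33721, Rational(28777, 5708)), 18964) = Add(Rational(192508245, 5708), 18964) = Rational(300754757, 5708) ≈ 52690.)
Mul(-1, Q) = Mul(-1, Rational(300754757, 5708)) = Rational(-300754757, 5708)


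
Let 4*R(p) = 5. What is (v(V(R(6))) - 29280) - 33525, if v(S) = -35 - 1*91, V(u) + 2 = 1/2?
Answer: -62931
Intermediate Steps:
R(p) = 5/4 (R(p) = (1/4)*5 = 5/4)
V(u) = -3/2 (V(u) = -2 + 1/2 = -3/2)
v(S) = -126 (v(S) = -35 - 91 = -126)
(v(V(R(6))) - 29280) - 33525 = (-126 - 29280) - 33525 = -29406 - 33525 = -62931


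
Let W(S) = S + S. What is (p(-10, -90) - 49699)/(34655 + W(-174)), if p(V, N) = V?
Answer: -49709/34307 ≈ -1.4489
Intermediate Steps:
W(S) = 2*S
(p(-10, -90) - 49699)/(34655 + W(-174)) = (-10 - 49699)/(34655 + 2*(-174)) = -49709/(34655 - 348) = -49709/34307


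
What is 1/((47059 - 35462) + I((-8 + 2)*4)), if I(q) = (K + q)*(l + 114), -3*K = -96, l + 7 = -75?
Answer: 1/11853 ≈ 8.4367e-5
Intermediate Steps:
l = -82 (l = -7 - 75 = -82)
K = 32 (K = -1/3*(-96) = 32)
I(q) = 1024 + 32*q (I(q) = (32 + q)*(-82 + 114) = (32 + q)*32 = 1024 + 32*q)
1/((47059 - 35462) + I((-8 + 2)*4)) = 1/((47059 - 35462) + (1024 + 32*((-8 + 2)*4))) = 1/(11597 + (1024 + 32*(-6*4))) = 1/(11597 + (1024 + 32*(-24))) = 1/(11597 + (1024 - 768)) = 1/(11597 + 256) = 1/11853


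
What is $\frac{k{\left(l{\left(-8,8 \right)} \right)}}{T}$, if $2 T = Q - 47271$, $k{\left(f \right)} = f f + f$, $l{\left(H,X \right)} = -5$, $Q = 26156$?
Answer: $- \frac{8}{4223} \approx -0.0018944$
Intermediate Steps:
$k{\left(f \right)} = f + f^{2}$ ($k{\left(f \right)} = f^{2} + f = f + f^{2}$)
$T = - \frac{21115}{2}$ ($T = \frac{26156 - 47271}{2} = \frac{1}{2} \left(-21115\right) = - \frac{21115}{2} \approx -10558.0$)
$\frac{k{\left(l{\left(-8,8 \right)} \right)}}{T} = \frac{\left(-5\right) \left(1 - 5\right)}{- \frac{21115}{2}} = \left(-5\right) \left(-4\right) \left(- \frac{2}{21115}\right) = 20 \left(- \frac{2}{21115}\right) = - \frac{8}{4223}$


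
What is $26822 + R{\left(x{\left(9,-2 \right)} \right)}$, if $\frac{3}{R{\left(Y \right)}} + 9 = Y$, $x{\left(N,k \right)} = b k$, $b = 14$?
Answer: $\frac{992411}{37} \approx 26822.0$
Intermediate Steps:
$x{\left(N,k \right)} = 14 k$
$R{\left(Y \right)} = \frac{3}{-9 + Y}$
$26822 + R{\left(x{\left(9,-2 \right)} \right)} = 26822 + \frac{3}{-9 + 14 \left(-2\right)} = 26822 + \frac{3}{-9 - 28} = 26822 + \frac{3}{-37} = 26822 + 3 \left(- \frac{1}{37}\right) = 26822 - \frac{3}{37} = \frac{992411}{37}$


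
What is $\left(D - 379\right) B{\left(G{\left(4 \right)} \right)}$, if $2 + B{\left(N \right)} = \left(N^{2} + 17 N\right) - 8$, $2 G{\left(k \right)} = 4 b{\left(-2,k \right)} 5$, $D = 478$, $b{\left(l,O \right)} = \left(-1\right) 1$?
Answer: $-7920$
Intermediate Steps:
$b{\left(l,O \right)} = -1$
$G{\left(k \right)} = -10$ ($G{\left(k \right)} = \frac{4 \left(-1\right) 5}{2} = \frac{\left(-4\right) 5}{2} = \frac{1}{2} \left(-20\right) = -10$)
$B{\left(N \right)} = -10 + N^{2} + 17 N$ ($B{\left(N \right)} = -2 - \left(8 - N^{2} - 17 N\right) = -2 + \left(-8 + N^{2} + 17 N\right) = -10 + N^{2} + 17 N$)
$\left(D - 379\right) B{\left(G{\left(4 \right)} \right)} = \left(478 - 379\right) \left(-10 + \left(-10\right)^{2} + 17 \left(-10\right)\right) = 99 \left(-10 + 100 - 170\right) = 99 \left(-80\right) = -7920$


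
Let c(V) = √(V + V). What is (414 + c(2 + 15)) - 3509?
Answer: -3095 + √34 ≈ -3089.2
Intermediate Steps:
c(V) = √2*√V (c(V) = √(2*V) = √2*√V)
(414 + c(2 + 15)) - 3509 = (414 + √2*√(2 + 15)) - 3509 = (414 + √2*√17) - 3509 = (414 + √34) - 3509 = -3095 + √34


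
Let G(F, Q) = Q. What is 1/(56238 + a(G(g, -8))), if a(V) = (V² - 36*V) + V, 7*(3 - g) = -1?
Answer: 1/56582 ≈ 1.7673e-5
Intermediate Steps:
g = 22/7 (g = 3 - ⅐*(-1) = 3 + ⅐ = 22/7 ≈ 3.1429)
a(V) = V² - 35*V
1/(56238 + a(G(g, -8))) = 1/(56238 - 8*(-35 - 8)) = 1/(56238 - 8*(-43)) = 1/(56238 + 344) = 1/56582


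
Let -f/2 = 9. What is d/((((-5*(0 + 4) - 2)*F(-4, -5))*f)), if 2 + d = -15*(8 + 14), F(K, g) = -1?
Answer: 83/99 ≈ 0.83838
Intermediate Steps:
f = -18 (f = -2*9 = -18)
d = -332 (d = -2 - 15*(8 + 14) = -2 - 15*22 = -2 - 330 = -332)
d/((((-5*(0 + 4) - 2)*F(-4, -5))*f)) = -332*1/(18*(-5*(0 + 4) - 2)) = -332*1/(18*(-5*4 - 2)) = -332*1/(18*(-20 - 2)) = -332/(-22*(-1)*(-18)) = -332/(22*(-18)) = -332/(-396) = -332*(-1/396) = 83/99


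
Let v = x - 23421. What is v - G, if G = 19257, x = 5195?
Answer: -37483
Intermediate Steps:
v = -18226 (v = 5195 - 23421 = -18226)
v - G = -18226 - 1*19257 = -18226 - 19257 = -37483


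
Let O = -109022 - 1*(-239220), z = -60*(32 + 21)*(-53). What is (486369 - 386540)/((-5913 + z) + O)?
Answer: 99829/292825 ≈ 0.34092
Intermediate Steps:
z = 168540 (z = -60*53*(-53) = -3180*(-53) = 168540)
O = 130198 (O = -109022 + 239220 = 130198)
(486369 - 386540)/((-5913 + z) + O) = (486369 - 386540)/((-5913 + 168540) + 130198) = 99829/(162627 + 130198) = 99829/292825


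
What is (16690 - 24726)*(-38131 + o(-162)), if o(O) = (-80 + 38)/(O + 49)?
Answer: 34625203396/113 ≈ 3.0642e+8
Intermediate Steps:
o(O) = -42/(49 + O)
(16690 - 24726)*(-38131 + o(-162)) = (16690 - 24726)*(-38131 - 42/(49 - 162)) = -8036*(-38131 - 42/(-113)) = -8036*(-38131 - 42*(-1/113)) = -8036*(-38131 + 42/113) = -8036*(-4308761/113) = 34625203396/113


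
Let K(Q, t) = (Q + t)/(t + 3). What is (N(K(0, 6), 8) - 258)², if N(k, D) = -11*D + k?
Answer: 1073296/9 ≈ 1.1926e+5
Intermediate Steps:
K(Q, t) = (Q + t)/(3 + t)
N(k, D) = k - 11*D
(N(K(0, 6), 8) - 258)² = (((0 + 6)/(3 + 6) - 11*8) - 258)² = ((6/9 - 88) - 258)² = (((⅑)*6 - 88) - 258)² = ((⅔ - 88) - 258)² = (-262/3 - 258)² = (-1036/3)² = 1073296/9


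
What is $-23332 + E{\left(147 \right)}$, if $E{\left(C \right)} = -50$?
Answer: $-23382$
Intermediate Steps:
$-23332 + E{\left(147 \right)} = -23332 - 50 = -23382$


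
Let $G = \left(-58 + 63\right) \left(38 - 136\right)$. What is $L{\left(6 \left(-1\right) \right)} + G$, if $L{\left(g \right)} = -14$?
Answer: $-504$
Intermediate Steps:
$G = -490$ ($G = 5 \left(-98\right) = -490$)
$L{\left(6 \left(-1\right) \right)} + G = -14 - 490 = -504$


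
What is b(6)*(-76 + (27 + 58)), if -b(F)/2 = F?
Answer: -108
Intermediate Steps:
b(F) = -2*F
b(6)*(-76 + (27 + 58)) = (-2*6)*(-76 + (27 + 58)) = -12*(-76 + 85) = -12*9 = -108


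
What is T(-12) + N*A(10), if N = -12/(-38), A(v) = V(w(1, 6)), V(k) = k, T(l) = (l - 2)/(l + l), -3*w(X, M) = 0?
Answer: 7/12 ≈ 0.58333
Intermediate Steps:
w(X, M) = 0 (w(X, M) = -1/3*0 = 0)
T(l) = (-2 + l)/(2*l) (T(l) = (-2 + l)/((2*l)) = (-2 + l)*(1/(2*l)) = (-2 + l)/(2*l))
A(v) = 0
N = 6/19 (N = -12*(-1/38) = 6/19 ≈ 0.31579)
T(-12) + N*A(10) = (1/2)*(-2 - 12)/(-12) + (6/19)*0 = (1/2)*(-1/12)*(-14) + 0 = 7/12 + 0 = 7/12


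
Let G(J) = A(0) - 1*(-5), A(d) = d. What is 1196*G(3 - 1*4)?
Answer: 5980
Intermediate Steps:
G(J) = 5 (G(J) = 0 - 1*(-5) = 0 + 5 = 5)
1196*G(3 - 1*4) = 1196*5 = 5980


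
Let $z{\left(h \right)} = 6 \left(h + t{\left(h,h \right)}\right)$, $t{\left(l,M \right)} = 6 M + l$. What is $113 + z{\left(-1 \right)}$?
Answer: $65$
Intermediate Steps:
$t{\left(l,M \right)} = l + 6 M$
$z{\left(h \right)} = 48 h$ ($z{\left(h \right)} = 6 \left(h + \left(h + 6 h\right)\right) = 6 \left(h + 7 h\right) = 6 \cdot 8 h = 48 h$)
$113 + z{\left(-1 \right)} = 113 + 48 \left(-1\right) = 113 - 48 = 65$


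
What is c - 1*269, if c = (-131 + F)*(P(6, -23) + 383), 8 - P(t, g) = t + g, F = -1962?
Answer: -854213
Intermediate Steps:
P(t, g) = 8 - g - t (P(t, g) = 8 - (t + g) = 8 - (g + t) = 8 + (-g - t) = 8 - g - t)
c = -853944 (c = (-131 - 1962)*((8 - 1*(-23) - 1*6) + 383) = -2093*((8 + 23 - 6) + 383) = -2093*(25 + 383) = -2093*408 = -853944)
c - 1*269 = -853944 - 1*269 = -853944 - 269 = -854213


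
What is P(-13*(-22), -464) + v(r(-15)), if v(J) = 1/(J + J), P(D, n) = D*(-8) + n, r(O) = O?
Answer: -82561/30 ≈ -2752.0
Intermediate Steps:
P(D, n) = n - 8*D (P(D, n) = -8*D + n = n - 8*D)
v(J) = 1/(2*J)
P(-13*(-22), -464) + v(r(-15)) = (-464 - (-104)*(-22)) + (½)/(-15) = (-464 - 8*286) + (½)*(-1/15) = (-464 - 2288) - 1/30 = -2752 - 1/30 = -82561/30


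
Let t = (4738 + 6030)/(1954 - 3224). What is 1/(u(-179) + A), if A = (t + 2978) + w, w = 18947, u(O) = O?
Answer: 635/13803326 ≈ 4.6003e-5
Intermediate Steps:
t = -5384/635 (t = 10768/(-1270) = 10768*(-1/1270) = -5384/635 ≈ -8.4787)
A = 13916991/635 (A = (-5384/635 + 2978) + 18947 = 1885646/635 + 18947 = 13916991/635 ≈ 21917.)
1/(u(-179) + A) = 1/(-179 + 13916991/635) = 1/(13803326/635) = 635/13803326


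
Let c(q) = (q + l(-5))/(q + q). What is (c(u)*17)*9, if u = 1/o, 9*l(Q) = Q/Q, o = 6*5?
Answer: 663/2 ≈ 331.50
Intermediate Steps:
o = 30
l(Q) = ⅑ (l(Q) = (Q/Q)/9 = (⅑)*1 = ⅑)
u = 1/30 ≈ 0.033333
c(q) = (⅑ + q)/(2*q) (c(q) = (q + ⅑)/(q + q) = (⅑ + q)/((2*q)) = (⅑ + q)*(1/(2*q)) = (⅑ + q)/(2*q))
(c(u)*17)*9 = (((1 + 9*(1/30))/(18*(1/30)))*17)*9 = (((1/18)*30*(1 + 3/10))*17)*9 = (((1/18)*30*(13/10))*17)*9 = ((13/6)*17)*9 = (221/6)*9 = 663/2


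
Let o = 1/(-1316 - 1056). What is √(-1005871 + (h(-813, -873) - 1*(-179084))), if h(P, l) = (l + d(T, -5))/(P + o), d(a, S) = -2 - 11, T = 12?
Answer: I*√3074708708534578899/1928437 ≈ 909.28*I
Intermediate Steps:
d(a, S) = -13
o = -1/2372 (o = 1/(-2372) = -1/2372 ≈ -0.00042159)
h(P, l) = (-13 + l)/(-1/2372 + P) (h(P, l) = (l - 13)/(P - 1/2372) = (-13 + l)/(-1/2372 + P))
√(-1005871 + (h(-813, -873) - 1*(-179084))) = √(-1005871 + (2372*(-13 - 873)/(-1 + 2372*(-813)) - 1*(-179084))) = √(-1005871 + (2372*(-886)/(-1 - 1928436) + 179084)) = √(-1005871 + (2372*(-886)/(-1928437) + 179084)) = √(-1005871 + (2372*(-1/1928437)*(-886) + 179084)) = √(-1005871 + (2101592/1928437 + 179084)) = √(-1005871 + 345354313300/1928437) = √(-1594404540327/1928437) = I*√3074708708534578899/1928437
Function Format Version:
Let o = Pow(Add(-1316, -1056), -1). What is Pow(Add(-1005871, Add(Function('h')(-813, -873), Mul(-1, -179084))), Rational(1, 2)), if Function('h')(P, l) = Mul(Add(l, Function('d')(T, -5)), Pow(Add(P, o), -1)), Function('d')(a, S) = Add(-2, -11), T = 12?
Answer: Mul(Rational(1, 1928437), I, Pow(3074708708534578899, Rational(1, 2))) ≈ Mul(909.28, I)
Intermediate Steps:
Function('d')(a, S) = -13
o = Rational(-1, 2372) (o = Pow(-2372, -1) = Rational(-1, 2372) ≈ -0.00042159)
Function('h')(P, l) = Mul(Pow(Add(Rational(-1, 2372), P), -1), Add(-13, l)) (Function('h')(P, l) = Mul(Add(l, -13), Pow(Add(P, Rational(-1, 2372)), -1)) = Mul(Add(-13, l), Pow(Add(Rational(-1, 2372), P), -1)) = Mul(Pow(Add(Rational(-1, 2372), P), -1), Add(-13, l)))
Pow(Add(-1005871, Add(Function('h')(-813, -873), Mul(-1, -179084))), Rational(1, 2)) = Pow(Add(-1005871, Add(Mul(2372, Pow(Add(-1, Mul(2372, -813)), -1), Add(-13, -873)), Mul(-1, -179084))), Rational(1, 2)) = Pow(Add(-1005871, Add(Mul(2372, Pow(Add(-1, -1928436), -1), -886), 179084)), Rational(1, 2)) = Pow(Add(-1005871, Add(Mul(2372, Pow(-1928437, -1), -886), 179084)), Rational(1, 2)) = Pow(Add(-1005871, Add(Mul(2372, Rational(-1, 1928437), -886), 179084)), Rational(1, 2)) = Pow(Add(-1005871, Add(Rational(2101592, 1928437), 179084)), Rational(1, 2)) = Pow(Add(-1005871, Rational(345354313300, 1928437)), Rational(1, 2)) = Pow(Rational(-1594404540327, 1928437), Rational(1, 2)) = Mul(Rational(1, 1928437), I, Pow(3074708708534578899, Rational(1, 2)))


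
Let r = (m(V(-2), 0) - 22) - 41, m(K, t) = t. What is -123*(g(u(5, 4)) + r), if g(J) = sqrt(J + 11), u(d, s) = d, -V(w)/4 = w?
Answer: 7257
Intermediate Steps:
V(w) = -4*w
g(J) = sqrt(11 + J)
r = -63 (r = (0 - 22) - 41 = -22 - 41 = -63)
-123*(g(u(5, 4)) + r) = -123*(sqrt(11 + 5) - 63) = -123*(sqrt(16) - 63) = -123*(4 - 63) = -123*(-59) = 7257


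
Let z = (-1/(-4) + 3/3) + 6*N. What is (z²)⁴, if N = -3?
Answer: 406067677556641/65536 ≈ 6.1961e+9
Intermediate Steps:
z = -67/4 (z = (-1/(-4) + 3/3) + 6*(-3) = (-1*(-¼) + 3*(⅓)) - 18 = (¼ + 1) - 18 = 5/4 - 18 = -67/4 ≈ -16.750)
(z²)⁴ = ((-67/4)²)⁴ = (4489/16)⁴ = 406067677556641/65536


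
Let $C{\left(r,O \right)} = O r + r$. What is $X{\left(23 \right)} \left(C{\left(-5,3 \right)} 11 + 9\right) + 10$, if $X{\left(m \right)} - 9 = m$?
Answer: $-6742$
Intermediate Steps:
$C{\left(r,O \right)} = r + O r$
$X{\left(m \right)} = 9 + m$
$X{\left(23 \right)} \left(C{\left(-5,3 \right)} 11 + 9\right) + 10 = \left(9 + 23\right) \left(- 5 \left(1 + 3\right) 11 + 9\right) + 10 = 32 \left(\left(-5\right) 4 \cdot 11 + 9\right) + 10 = 32 \left(\left(-20\right) 11 + 9\right) + 10 = 32 \left(-220 + 9\right) + 10 = 32 \left(-211\right) + 10 = -6752 + 10 = -6742$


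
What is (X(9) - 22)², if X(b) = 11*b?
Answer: 5929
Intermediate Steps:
(X(9) - 22)² = (11*9 - 22)² = (99 - 22)² = 77² = 5929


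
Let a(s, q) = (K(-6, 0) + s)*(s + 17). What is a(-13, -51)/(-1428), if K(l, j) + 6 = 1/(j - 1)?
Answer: 20/357 ≈ 0.056022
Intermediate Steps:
K(l, j) = -6 + 1/(-1 + j) (K(l, j) = -6 + 1/(j - 1) = -6 + 1/(-1 + j))
a(s, q) = (-7 + s)*(17 + s) (a(s, q) = ((7 - 6*0)/(-1 + 0) + s)*(s + 17) = ((7 + 0)/(-1) + s)*(17 + s) = (-1*7 + s)*(17 + s) = (-7 + s)*(17 + s))
a(-13, -51)/(-1428) = (-119 + (-13)² + 10*(-13))/(-1428) = (-119 + 169 - 130)*(-1/1428) = -80*(-1/1428) = 20/357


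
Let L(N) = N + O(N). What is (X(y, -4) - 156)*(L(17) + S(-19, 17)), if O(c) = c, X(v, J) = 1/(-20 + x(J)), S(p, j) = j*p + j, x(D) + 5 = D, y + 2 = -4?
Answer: 1230800/29 ≈ 42441.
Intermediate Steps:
y = -6 (y = -2 - 4 = -6)
x(D) = -5 + D
S(p, j) = j + j*p
X(v, J) = 1/(-25 + J) (X(v, J) = 1/(-20 + (-5 + J)) = 1/(-25 + J))
L(N) = 2*N (L(N) = N + N = 2*N)
(X(y, -4) - 156)*(L(17) + S(-19, 17)) = (1/(-25 - 4) - 156)*(2*17 + 17*(1 - 19)) = (1/(-29) - 156)*(34 + 17*(-18)) = (-1/29 - 156)*(34 - 306) = -4525/29*(-272) = 1230800/29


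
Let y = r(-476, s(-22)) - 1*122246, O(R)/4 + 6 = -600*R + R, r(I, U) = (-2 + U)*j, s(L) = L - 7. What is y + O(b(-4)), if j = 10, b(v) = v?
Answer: -112996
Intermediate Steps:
s(L) = -7 + L
r(I, U) = -20 + 10*U (r(I, U) = (-2 + U)*10 = -20 + 10*U)
O(R) = -24 - 2396*R (O(R) = -24 + 4*(-600*R + R) = -24 + 4*(-599*R) = -24 - 2396*R)
y = -122556 (y = (-20 + 10*(-7 - 22)) - 1*122246 = (-20 + 10*(-29)) - 122246 = (-20 - 290) - 122246 = -310 - 122246 = -122556)
y + O(b(-4)) = -122556 + (-24 - 2396*(-4)) = -122556 + (-24 + 9584) = -122556 + 9560 = -112996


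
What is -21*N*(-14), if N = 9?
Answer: 2646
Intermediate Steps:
-21*N*(-14) = -21*9*(-14) = -189*(-14) = 2646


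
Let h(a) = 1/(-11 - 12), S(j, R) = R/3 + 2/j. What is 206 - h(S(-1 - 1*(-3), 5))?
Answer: 4739/23 ≈ 206.04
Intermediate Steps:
S(j, R) = 2/j + R/3 (S(j, R) = R*(⅓) + 2/j = R/3 + 2/j = 2/j + R/3)
h(a) = -1/23 (h(a) = 1/(-23) = -1/23)
206 - h(S(-1 - 1*(-3), 5)) = 206 - 1*(-1/23) = 206 + 1/23 = 4739/23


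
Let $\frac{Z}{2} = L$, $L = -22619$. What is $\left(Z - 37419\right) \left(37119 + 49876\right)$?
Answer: $-7190745715$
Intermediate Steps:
$Z = -45238$ ($Z = 2 \left(-22619\right) = -45238$)
$\left(Z - 37419\right) \left(37119 + 49876\right) = \left(-45238 - 37419\right) \left(37119 + 49876\right) = \left(-82657\right) 86995 = -7190745715$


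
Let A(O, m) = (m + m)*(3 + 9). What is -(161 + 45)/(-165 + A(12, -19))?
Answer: 206/621 ≈ 0.33172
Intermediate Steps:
A(O, m) = 24*m (A(O, m) = (2*m)*12 = 24*m)
-(161 + 45)/(-165 + A(12, -19)) = -(161 + 45)/(-165 + 24*(-19)) = -206/(-165 - 456) = -206/(-621) = -206*(-1)/621 = -1*(-206/621) = 206/621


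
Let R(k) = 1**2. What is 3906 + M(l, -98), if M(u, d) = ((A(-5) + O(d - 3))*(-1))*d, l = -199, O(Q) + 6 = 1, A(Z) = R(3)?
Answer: 3514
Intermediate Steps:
R(k) = 1
A(Z) = 1
O(Q) = -5 (O(Q) = -6 + 1 = -5)
M(u, d) = 4*d (M(u, d) = ((1 - 5)*(-1))*d = (-4*(-1))*d = 4*d)
3906 + M(l, -98) = 3906 + 4*(-98) = 3906 - 392 = 3514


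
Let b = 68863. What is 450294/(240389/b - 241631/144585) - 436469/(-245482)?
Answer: 137574557469910968496/555931057150223 ≈ 2.4747e+5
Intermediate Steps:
450294/(240389/b - 241631/144585) - 436469/(-245482) = 450294/(240389/68863 - 241631/144585) - 436469/(-245482) = 450294/(240389*(1/68863) - 241631*1/144585) - 436469*(-1/245482) = 450294/(240389/68863 - 241631/144585) + 436469/245482 = 450294/(18117208012/9956556855) + 436469/245482 = 450294*(9956556855/18117208012) + 436469/245482 = 2241688906232685/9058604006 + 436469/245482 = 137574557469910968496/555931057150223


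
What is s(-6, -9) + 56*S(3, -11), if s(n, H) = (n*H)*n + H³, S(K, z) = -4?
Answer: -1277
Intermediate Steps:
s(n, H) = H³ + H*n² (s(n, H) = (H*n)*n + H³ = H*n² + H³ = H³ + H*n²)
s(-6, -9) + 56*S(3, -11) = -9*((-9)² + (-6)²) + 56*(-4) = -9*(81 + 36) - 224 = -9*117 - 224 = -1053 - 224 = -1277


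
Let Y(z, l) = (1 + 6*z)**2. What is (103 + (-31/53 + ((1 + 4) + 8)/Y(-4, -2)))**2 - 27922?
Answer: -13699776455017/786073369 ≈ -17428.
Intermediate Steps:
(103 + (-31/53 + ((1 + 4) + 8)/Y(-4, -2)))**2 - 27922 = (103 + (-31/53 + ((1 + 4) + 8)/((1 + 6*(-4))**2)))**2 - 27922 = (103 + (-31*1/53 + (5 + 8)/((1 - 24)**2)))**2 - 27922 = (103 + (-31/53 + 13/((-23)**2)))**2 - 27922 = (103 + (-31/53 + 13/529))**2 - 27922 = (103 - 15710/28037)**2 - 27922 = (2872101/28037)**2 - 27922 = 8248964154201/786073369 - 27922 = -13699776455017/786073369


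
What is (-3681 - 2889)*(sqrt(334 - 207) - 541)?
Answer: 3554370 - 6570*sqrt(127) ≈ 3.4803e+6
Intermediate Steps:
(-3681 - 2889)*(sqrt(334 - 207) - 541) = -6570*(sqrt(127) - 541) = -6570*(-541 + sqrt(127)) = 3554370 - 6570*sqrt(127)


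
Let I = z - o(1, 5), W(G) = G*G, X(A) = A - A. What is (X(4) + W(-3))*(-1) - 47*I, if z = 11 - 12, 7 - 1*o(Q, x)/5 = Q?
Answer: 1448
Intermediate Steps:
o(Q, x) = 35 - 5*Q
X(A) = 0
z = -1
W(G) = G**2
I = -31 (I = -1 - (35 - 5*1) = -1 - (35 - 5) = -1 - 1*30 = -1 - 30 = -31)
(X(4) + W(-3))*(-1) - 47*I = (0 + (-3)**2)*(-1) - 47*(-31) = (0 + 9)*(-1) + 1457 = 9*(-1) + 1457 = -9 + 1457 = 1448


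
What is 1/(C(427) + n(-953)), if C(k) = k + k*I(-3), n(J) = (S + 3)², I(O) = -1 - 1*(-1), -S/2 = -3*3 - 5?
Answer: 1/1388 ≈ 0.00072046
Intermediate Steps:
S = 28 (S = -2*(-3*3 - 5) = -2*(-9 - 5) = -2*(-14) = 28)
I(O) = 0 (I(O) = -1 + 1 = 0)
n(J) = 961 (n(J) = (28 + 3)² = 31² = 961)
C(k) = k (C(k) = k + k*0 = k + 0 = k)
1/(C(427) + n(-953)) = 1/(427 + 961) = 1/1388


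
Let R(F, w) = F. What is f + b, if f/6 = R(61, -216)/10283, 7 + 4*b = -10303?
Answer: -53008133/20566 ≈ -2577.5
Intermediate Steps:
b = -5155/2 (b = -7/4 + (¼)*(-10303) = -7/4 - 10303/4 = -5155/2 ≈ -2577.5)
f = 366/10283 (f = 6*(61/10283) = 366/10283 ≈ 0.035593)
f + b = 366/10283 - 5155/2 = -53008133/20566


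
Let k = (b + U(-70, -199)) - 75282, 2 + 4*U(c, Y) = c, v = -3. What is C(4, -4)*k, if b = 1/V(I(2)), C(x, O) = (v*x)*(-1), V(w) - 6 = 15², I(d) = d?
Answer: -69577196/77 ≈ -9.0360e+5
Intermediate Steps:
U(c, Y) = -½ + c/4
V(w) = 231 (V(w) = 6 + 15² = 6 + 225 = 231)
C(x, O) = 3*x (C(x, O) = -3*x*(-1) = 3*x)
b = 1/231 ≈ 0.0043290
k = -17394299/231 (k = (1/231 + (-½ + (¼)*(-70))) - 75282 = (1/231 + (-½ - 35/2)) - 75282 = (1/231 - 18) - 75282 = -4157/231 - 75282 = -17394299/231 ≈ -75300.)
C(4, -4)*k = (3*4)*(-17394299/231) = 12*(-17394299/231) = -69577196/77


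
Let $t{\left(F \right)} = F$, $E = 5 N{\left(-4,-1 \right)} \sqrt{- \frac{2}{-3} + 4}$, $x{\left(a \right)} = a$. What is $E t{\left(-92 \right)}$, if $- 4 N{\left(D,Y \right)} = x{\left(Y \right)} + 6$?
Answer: $\frac{575 \sqrt{42}}{3} \approx 1242.1$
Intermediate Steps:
$N{\left(D,Y \right)} = - \frac{3}{2} - \frac{Y}{4}$ ($N{\left(D,Y \right)} = - \frac{Y + 6}{4} = - \frac{6 + Y}{4} = - \frac{3}{2} - \frac{Y}{4}$)
$E = - \frac{25 \sqrt{42}}{12}$ ($E = 5 \left(- \frac{3}{2} - - \frac{1}{4}\right) \sqrt{- \frac{2}{-3} + 4} = 5 \left(- \frac{3}{2} + \frac{1}{4}\right) \sqrt{\left(-2\right) \left(- \frac{1}{3}\right) + 4} = 5 \left(- \frac{5}{4}\right) \sqrt{\frac{2}{3} + 4} = - \frac{25 \sqrt{\frac{14}{3}}}{4} = - \frac{25 \frac{\sqrt{42}}{3}}{4} = - \frac{25 \sqrt{42}}{12} \approx -13.502$)
$E t{\left(-92 \right)} = - \frac{25 \sqrt{42}}{12} \left(-92\right) = \frac{575 \sqrt{42}}{3}$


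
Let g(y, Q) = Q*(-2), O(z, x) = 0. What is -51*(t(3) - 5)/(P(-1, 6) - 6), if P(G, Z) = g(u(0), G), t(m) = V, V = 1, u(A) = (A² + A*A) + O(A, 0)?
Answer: -51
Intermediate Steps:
u(A) = 2*A² (u(A) = (A² + A*A) + 0 = (A² + A²) + 0 = 2*A² + 0 = 2*A²)
g(y, Q) = -2*Q
t(m) = 1
P(G, Z) = -2*G
-51*(t(3) - 5)/(P(-1, 6) - 6) = -51*(1 - 5)/(-2*(-1) - 6) = -(-204)/(2 - 6) = -(-204)/(-4) = -(-204)*(-1)/4 = -51*1 = -51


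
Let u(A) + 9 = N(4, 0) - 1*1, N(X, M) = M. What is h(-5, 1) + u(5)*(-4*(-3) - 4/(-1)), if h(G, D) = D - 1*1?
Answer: -160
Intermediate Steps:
h(G, D) = -1 + D (h(G, D) = D - 1 = -1 + D)
u(A) = -10 (u(A) = -9 + (0 - 1*1) = -9 + (0 - 1) = -9 - 1 = -10)
h(-5, 1) + u(5)*(-4*(-3) - 4/(-1)) = (-1 + 1) - 10*(-4*(-3) - 4/(-1)) = 0 - 10*(12 - 4*(-1)) = 0 - 10*(12 + 4) = 0 - 10*16 = 0 - 160 = -160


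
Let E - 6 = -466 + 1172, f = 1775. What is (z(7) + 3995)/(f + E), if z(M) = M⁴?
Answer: 2132/829 ≈ 2.5718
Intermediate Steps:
E = 712 (E = 6 + (-466 + 1172) = 6 + 706 = 712)
(z(7) + 3995)/(f + E) = (7⁴ + 3995)/(1775 + 712) = (2401 + 3995)/2487 = 6396*(1/2487) = 2132/829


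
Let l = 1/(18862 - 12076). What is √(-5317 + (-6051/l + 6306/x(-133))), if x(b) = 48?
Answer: I*√657076346/4 ≈ 6408.4*I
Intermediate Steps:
l = 1/6786 ≈ 0.00014736
√(-5317 + (-6051/l + 6306/x(-133))) = √(-5317 + (-6051/1/6786 + 6306/48)) = √(-5317 + (-6051*6786 + 6306*(1/48))) = √(-5317 + (-41062086 + 1051/8)) = √(-5317 - 328495637/8) = √(-328538173/8) = I*√657076346/4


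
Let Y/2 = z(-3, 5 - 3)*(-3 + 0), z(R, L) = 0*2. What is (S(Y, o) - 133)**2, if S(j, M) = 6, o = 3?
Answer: 16129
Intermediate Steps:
z(R, L) = 0
Y = 0 (Y = 2*(0*(-3 + 0)) = 2*(0*(-3)) = 2*0 = 0)
(S(Y, o) - 133)**2 = (6 - 133)**2 = (-127)**2 = 16129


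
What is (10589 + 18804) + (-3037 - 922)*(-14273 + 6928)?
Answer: 29108248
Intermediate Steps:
(10589 + 18804) + (-3037 - 922)*(-14273 + 6928) = 29393 - 3959*(-7345) = 29393 + 29078855 = 29108248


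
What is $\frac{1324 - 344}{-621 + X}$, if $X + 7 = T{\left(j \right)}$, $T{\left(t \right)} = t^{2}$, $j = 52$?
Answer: $\frac{245}{519} \approx 0.47206$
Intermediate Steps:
$X = 2697$ ($X = -7 + 52^{2} = -7 + 2704 = 2697$)
$\frac{1324 - 344}{-621 + X} = \frac{1324 - 344}{-621 + 2697} = \frac{980}{2076} = 980 \cdot \frac{1}{2076} = \frac{245}{519}$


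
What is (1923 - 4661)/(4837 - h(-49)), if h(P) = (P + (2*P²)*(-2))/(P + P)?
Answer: -5476/9477 ≈ -0.57782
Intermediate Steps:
h(P) = (P - 4*P²)/(2*P) (h(P) = (P - 4*P²)/((2*P)) = (P - 4*P²)*(1/(2*P)) = (P - 4*P²)/(2*P))
(1923 - 4661)/(4837 - h(-49)) = (1923 - 4661)/(4837 - (½ - 2*(-49))) = -2738/(4837 - (½ + 98)) = -2738/(4837 - 1*197/2) = -2738/(4837 - 197/2) = -2738/9477/2 = -2738*2/9477 = -5476/9477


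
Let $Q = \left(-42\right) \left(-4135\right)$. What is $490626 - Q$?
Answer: $316956$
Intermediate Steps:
$Q = 173670$
$490626 - Q = 490626 - 173670 = 316956$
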